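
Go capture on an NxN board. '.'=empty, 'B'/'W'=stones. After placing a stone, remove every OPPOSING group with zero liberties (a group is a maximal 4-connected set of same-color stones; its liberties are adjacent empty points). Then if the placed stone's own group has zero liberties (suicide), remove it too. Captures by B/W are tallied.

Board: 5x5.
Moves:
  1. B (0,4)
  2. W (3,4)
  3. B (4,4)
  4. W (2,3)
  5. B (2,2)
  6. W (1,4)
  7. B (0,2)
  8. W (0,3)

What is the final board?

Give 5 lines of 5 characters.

Answer: ..BW.
....W
..BW.
....W
....B

Derivation:
Move 1: B@(0,4) -> caps B=0 W=0
Move 2: W@(3,4) -> caps B=0 W=0
Move 3: B@(4,4) -> caps B=0 W=0
Move 4: W@(2,3) -> caps B=0 W=0
Move 5: B@(2,2) -> caps B=0 W=0
Move 6: W@(1,4) -> caps B=0 W=0
Move 7: B@(0,2) -> caps B=0 W=0
Move 8: W@(0,3) -> caps B=0 W=1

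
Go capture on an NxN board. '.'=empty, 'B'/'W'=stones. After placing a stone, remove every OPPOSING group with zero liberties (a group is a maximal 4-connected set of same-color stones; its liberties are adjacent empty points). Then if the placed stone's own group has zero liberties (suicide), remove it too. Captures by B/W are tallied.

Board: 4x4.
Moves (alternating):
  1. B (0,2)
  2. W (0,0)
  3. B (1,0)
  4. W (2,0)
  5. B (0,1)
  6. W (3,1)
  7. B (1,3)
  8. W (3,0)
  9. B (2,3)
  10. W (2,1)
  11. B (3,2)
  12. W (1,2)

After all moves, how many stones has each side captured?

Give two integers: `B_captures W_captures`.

Answer: 1 0

Derivation:
Move 1: B@(0,2) -> caps B=0 W=0
Move 2: W@(0,0) -> caps B=0 W=0
Move 3: B@(1,0) -> caps B=0 W=0
Move 4: W@(2,0) -> caps B=0 W=0
Move 5: B@(0,1) -> caps B=1 W=0
Move 6: W@(3,1) -> caps B=1 W=0
Move 7: B@(1,3) -> caps B=1 W=0
Move 8: W@(3,0) -> caps B=1 W=0
Move 9: B@(2,3) -> caps B=1 W=0
Move 10: W@(2,1) -> caps B=1 W=0
Move 11: B@(3,2) -> caps B=1 W=0
Move 12: W@(1,2) -> caps B=1 W=0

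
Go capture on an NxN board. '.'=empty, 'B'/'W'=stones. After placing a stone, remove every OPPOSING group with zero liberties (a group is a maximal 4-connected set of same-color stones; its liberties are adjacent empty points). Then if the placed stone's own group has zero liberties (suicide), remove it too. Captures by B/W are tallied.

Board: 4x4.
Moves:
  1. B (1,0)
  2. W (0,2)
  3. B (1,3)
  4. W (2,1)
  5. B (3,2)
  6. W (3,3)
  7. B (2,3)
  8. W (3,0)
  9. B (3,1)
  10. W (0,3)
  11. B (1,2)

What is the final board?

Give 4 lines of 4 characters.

Move 1: B@(1,0) -> caps B=0 W=0
Move 2: W@(0,2) -> caps B=0 W=0
Move 3: B@(1,3) -> caps B=0 W=0
Move 4: W@(2,1) -> caps B=0 W=0
Move 5: B@(3,2) -> caps B=0 W=0
Move 6: W@(3,3) -> caps B=0 W=0
Move 7: B@(2,3) -> caps B=1 W=0
Move 8: W@(3,0) -> caps B=1 W=0
Move 9: B@(3,1) -> caps B=1 W=0
Move 10: W@(0,3) -> caps B=1 W=0
Move 11: B@(1,2) -> caps B=1 W=0

Answer: ..WW
B.BB
.W.B
WBB.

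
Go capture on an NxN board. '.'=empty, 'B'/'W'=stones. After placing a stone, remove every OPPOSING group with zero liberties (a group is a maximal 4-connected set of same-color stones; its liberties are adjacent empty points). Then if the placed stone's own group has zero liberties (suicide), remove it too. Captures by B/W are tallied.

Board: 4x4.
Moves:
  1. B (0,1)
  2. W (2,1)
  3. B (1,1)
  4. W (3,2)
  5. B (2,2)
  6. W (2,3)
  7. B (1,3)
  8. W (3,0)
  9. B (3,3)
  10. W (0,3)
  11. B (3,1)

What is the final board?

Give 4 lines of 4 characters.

Answer: .B.W
.B.B
.WB.
WB.B

Derivation:
Move 1: B@(0,1) -> caps B=0 W=0
Move 2: W@(2,1) -> caps B=0 W=0
Move 3: B@(1,1) -> caps B=0 W=0
Move 4: W@(3,2) -> caps B=0 W=0
Move 5: B@(2,2) -> caps B=0 W=0
Move 6: W@(2,3) -> caps B=0 W=0
Move 7: B@(1,3) -> caps B=0 W=0
Move 8: W@(3,0) -> caps B=0 W=0
Move 9: B@(3,3) -> caps B=1 W=0
Move 10: W@(0,3) -> caps B=1 W=0
Move 11: B@(3,1) -> caps B=2 W=0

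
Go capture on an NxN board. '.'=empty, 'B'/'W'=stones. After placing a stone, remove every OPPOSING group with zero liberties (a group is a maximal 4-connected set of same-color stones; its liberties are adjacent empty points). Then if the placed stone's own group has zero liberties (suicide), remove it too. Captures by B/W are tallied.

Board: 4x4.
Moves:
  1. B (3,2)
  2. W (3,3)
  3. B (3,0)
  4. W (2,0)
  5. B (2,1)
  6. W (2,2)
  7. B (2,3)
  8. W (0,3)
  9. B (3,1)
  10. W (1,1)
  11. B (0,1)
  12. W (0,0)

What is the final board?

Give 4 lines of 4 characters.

Answer: WB.W
.W..
WBWB
BBB.

Derivation:
Move 1: B@(3,2) -> caps B=0 W=0
Move 2: W@(3,3) -> caps B=0 W=0
Move 3: B@(3,0) -> caps B=0 W=0
Move 4: W@(2,0) -> caps B=0 W=0
Move 5: B@(2,1) -> caps B=0 W=0
Move 6: W@(2,2) -> caps B=0 W=0
Move 7: B@(2,3) -> caps B=1 W=0
Move 8: W@(0,3) -> caps B=1 W=0
Move 9: B@(3,1) -> caps B=1 W=0
Move 10: W@(1,1) -> caps B=1 W=0
Move 11: B@(0,1) -> caps B=1 W=0
Move 12: W@(0,0) -> caps B=1 W=0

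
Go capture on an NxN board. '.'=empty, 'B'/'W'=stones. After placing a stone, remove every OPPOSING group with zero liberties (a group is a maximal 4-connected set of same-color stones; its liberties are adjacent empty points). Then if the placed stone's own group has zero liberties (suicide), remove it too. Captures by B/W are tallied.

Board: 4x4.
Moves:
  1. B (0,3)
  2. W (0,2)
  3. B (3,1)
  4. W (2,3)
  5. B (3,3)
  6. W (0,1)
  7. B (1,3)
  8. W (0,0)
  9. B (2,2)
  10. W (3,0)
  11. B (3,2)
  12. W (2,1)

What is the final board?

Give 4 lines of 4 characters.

Answer: WWWB
...B
.WB.
WBBB

Derivation:
Move 1: B@(0,3) -> caps B=0 W=0
Move 2: W@(0,2) -> caps B=0 W=0
Move 3: B@(3,1) -> caps B=0 W=0
Move 4: W@(2,3) -> caps B=0 W=0
Move 5: B@(3,3) -> caps B=0 W=0
Move 6: W@(0,1) -> caps B=0 W=0
Move 7: B@(1,3) -> caps B=0 W=0
Move 8: W@(0,0) -> caps B=0 W=0
Move 9: B@(2,2) -> caps B=1 W=0
Move 10: W@(3,0) -> caps B=1 W=0
Move 11: B@(3,2) -> caps B=1 W=0
Move 12: W@(2,1) -> caps B=1 W=0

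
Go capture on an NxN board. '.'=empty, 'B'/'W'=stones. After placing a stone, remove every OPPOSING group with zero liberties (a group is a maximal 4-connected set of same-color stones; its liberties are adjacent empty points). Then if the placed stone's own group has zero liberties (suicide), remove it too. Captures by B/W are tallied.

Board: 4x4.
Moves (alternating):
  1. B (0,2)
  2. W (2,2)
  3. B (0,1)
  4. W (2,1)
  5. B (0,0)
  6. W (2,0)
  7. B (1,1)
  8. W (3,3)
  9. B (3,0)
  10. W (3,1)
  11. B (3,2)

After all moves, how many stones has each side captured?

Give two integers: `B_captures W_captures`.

Move 1: B@(0,2) -> caps B=0 W=0
Move 2: W@(2,2) -> caps B=0 W=0
Move 3: B@(0,1) -> caps B=0 W=0
Move 4: W@(2,1) -> caps B=0 W=0
Move 5: B@(0,0) -> caps B=0 W=0
Move 6: W@(2,0) -> caps B=0 W=0
Move 7: B@(1,1) -> caps B=0 W=0
Move 8: W@(3,3) -> caps B=0 W=0
Move 9: B@(3,0) -> caps B=0 W=0
Move 10: W@(3,1) -> caps B=0 W=1
Move 11: B@(3,2) -> caps B=0 W=1

Answer: 0 1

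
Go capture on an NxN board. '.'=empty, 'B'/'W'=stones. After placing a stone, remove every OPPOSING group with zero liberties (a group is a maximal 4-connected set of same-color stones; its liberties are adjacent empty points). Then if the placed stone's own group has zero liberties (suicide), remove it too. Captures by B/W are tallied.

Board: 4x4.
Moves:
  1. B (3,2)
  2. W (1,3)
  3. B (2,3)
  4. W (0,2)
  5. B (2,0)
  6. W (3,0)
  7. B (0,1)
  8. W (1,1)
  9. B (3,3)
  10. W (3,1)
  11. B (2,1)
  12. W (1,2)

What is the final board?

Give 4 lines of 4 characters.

Answer: .BW.
.WWW
BB.B
..BB

Derivation:
Move 1: B@(3,2) -> caps B=0 W=0
Move 2: W@(1,3) -> caps B=0 W=0
Move 3: B@(2,3) -> caps B=0 W=0
Move 4: W@(0,2) -> caps B=0 W=0
Move 5: B@(2,0) -> caps B=0 W=0
Move 6: W@(3,0) -> caps B=0 W=0
Move 7: B@(0,1) -> caps B=0 W=0
Move 8: W@(1,1) -> caps B=0 W=0
Move 9: B@(3,3) -> caps B=0 W=0
Move 10: W@(3,1) -> caps B=0 W=0
Move 11: B@(2,1) -> caps B=2 W=0
Move 12: W@(1,2) -> caps B=2 W=0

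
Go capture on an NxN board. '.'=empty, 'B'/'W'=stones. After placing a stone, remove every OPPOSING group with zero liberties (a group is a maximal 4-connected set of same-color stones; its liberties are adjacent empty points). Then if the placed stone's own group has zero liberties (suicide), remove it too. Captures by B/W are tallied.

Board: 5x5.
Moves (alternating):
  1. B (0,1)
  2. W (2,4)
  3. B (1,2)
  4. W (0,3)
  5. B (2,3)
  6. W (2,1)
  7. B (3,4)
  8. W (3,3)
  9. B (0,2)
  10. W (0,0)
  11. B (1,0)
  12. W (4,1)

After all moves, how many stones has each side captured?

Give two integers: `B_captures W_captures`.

Move 1: B@(0,1) -> caps B=0 W=0
Move 2: W@(2,4) -> caps B=0 W=0
Move 3: B@(1,2) -> caps B=0 W=0
Move 4: W@(0,3) -> caps B=0 W=0
Move 5: B@(2,3) -> caps B=0 W=0
Move 6: W@(2,1) -> caps B=0 W=0
Move 7: B@(3,4) -> caps B=0 W=0
Move 8: W@(3,3) -> caps B=0 W=0
Move 9: B@(0,2) -> caps B=0 W=0
Move 10: W@(0,0) -> caps B=0 W=0
Move 11: B@(1,0) -> caps B=1 W=0
Move 12: W@(4,1) -> caps B=1 W=0

Answer: 1 0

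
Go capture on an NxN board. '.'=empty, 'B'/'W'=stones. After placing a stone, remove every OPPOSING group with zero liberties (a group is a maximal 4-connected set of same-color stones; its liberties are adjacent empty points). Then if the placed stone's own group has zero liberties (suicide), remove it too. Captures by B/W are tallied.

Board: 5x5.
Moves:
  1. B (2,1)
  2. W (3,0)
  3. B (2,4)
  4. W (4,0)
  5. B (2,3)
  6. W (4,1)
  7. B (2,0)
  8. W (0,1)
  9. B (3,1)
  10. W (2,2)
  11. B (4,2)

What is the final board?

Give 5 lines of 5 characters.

Move 1: B@(2,1) -> caps B=0 W=0
Move 2: W@(3,0) -> caps B=0 W=0
Move 3: B@(2,4) -> caps B=0 W=0
Move 4: W@(4,0) -> caps B=0 W=0
Move 5: B@(2,3) -> caps B=0 W=0
Move 6: W@(4,1) -> caps B=0 W=0
Move 7: B@(2,0) -> caps B=0 W=0
Move 8: W@(0,1) -> caps B=0 W=0
Move 9: B@(3,1) -> caps B=0 W=0
Move 10: W@(2,2) -> caps B=0 W=0
Move 11: B@(4,2) -> caps B=3 W=0

Answer: .W...
.....
BBWBB
.B...
..B..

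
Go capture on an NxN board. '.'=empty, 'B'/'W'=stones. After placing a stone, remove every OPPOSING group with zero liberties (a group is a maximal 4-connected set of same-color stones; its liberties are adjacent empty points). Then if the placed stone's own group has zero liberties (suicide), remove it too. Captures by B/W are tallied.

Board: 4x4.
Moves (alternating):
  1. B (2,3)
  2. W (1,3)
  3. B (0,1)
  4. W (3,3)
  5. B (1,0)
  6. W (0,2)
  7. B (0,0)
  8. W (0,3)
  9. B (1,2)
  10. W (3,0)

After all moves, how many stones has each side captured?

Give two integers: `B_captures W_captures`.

Move 1: B@(2,3) -> caps B=0 W=0
Move 2: W@(1,3) -> caps B=0 W=0
Move 3: B@(0,1) -> caps B=0 W=0
Move 4: W@(3,3) -> caps B=0 W=0
Move 5: B@(1,0) -> caps B=0 W=0
Move 6: W@(0,2) -> caps B=0 W=0
Move 7: B@(0,0) -> caps B=0 W=0
Move 8: W@(0,3) -> caps B=0 W=0
Move 9: B@(1,2) -> caps B=3 W=0
Move 10: W@(3,0) -> caps B=3 W=0

Answer: 3 0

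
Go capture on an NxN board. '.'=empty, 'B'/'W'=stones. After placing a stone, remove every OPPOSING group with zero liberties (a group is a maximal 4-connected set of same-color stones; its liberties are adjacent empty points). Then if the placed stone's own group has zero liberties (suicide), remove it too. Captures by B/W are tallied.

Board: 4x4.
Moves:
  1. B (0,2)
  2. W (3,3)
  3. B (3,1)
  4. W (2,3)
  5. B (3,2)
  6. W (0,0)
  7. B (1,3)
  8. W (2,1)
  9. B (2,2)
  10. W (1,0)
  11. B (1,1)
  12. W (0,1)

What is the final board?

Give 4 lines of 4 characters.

Move 1: B@(0,2) -> caps B=0 W=0
Move 2: W@(3,3) -> caps B=0 W=0
Move 3: B@(3,1) -> caps B=0 W=0
Move 4: W@(2,3) -> caps B=0 W=0
Move 5: B@(3,2) -> caps B=0 W=0
Move 6: W@(0,0) -> caps B=0 W=0
Move 7: B@(1,3) -> caps B=0 W=0
Move 8: W@(2,1) -> caps B=0 W=0
Move 9: B@(2,2) -> caps B=2 W=0
Move 10: W@(1,0) -> caps B=2 W=0
Move 11: B@(1,1) -> caps B=2 W=0
Move 12: W@(0,1) -> caps B=2 W=0

Answer: WWB.
WB.B
.WB.
.BB.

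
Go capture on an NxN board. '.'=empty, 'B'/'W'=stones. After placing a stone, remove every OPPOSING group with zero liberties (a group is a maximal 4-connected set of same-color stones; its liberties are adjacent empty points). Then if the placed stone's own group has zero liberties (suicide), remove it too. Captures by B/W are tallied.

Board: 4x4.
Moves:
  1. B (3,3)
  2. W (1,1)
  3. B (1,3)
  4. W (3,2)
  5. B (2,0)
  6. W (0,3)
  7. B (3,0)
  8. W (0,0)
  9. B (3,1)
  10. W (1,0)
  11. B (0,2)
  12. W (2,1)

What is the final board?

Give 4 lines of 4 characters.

Answer: W.B.
WW.B
.W..
..WB

Derivation:
Move 1: B@(3,3) -> caps B=0 W=0
Move 2: W@(1,1) -> caps B=0 W=0
Move 3: B@(1,3) -> caps B=0 W=0
Move 4: W@(3,2) -> caps B=0 W=0
Move 5: B@(2,0) -> caps B=0 W=0
Move 6: W@(0,3) -> caps B=0 W=0
Move 7: B@(3,0) -> caps B=0 W=0
Move 8: W@(0,0) -> caps B=0 W=0
Move 9: B@(3,1) -> caps B=0 W=0
Move 10: W@(1,0) -> caps B=0 W=0
Move 11: B@(0,2) -> caps B=1 W=0
Move 12: W@(2,1) -> caps B=1 W=3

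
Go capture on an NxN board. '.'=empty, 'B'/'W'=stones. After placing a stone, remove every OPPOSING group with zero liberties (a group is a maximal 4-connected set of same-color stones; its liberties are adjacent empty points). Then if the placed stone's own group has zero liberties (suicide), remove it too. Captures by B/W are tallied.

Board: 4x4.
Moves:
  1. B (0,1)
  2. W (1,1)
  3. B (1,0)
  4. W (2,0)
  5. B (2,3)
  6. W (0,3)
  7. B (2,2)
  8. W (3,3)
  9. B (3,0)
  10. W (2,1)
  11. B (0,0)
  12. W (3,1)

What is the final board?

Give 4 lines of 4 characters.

Answer: BB.W
BW..
WWBB
.W.W

Derivation:
Move 1: B@(0,1) -> caps B=0 W=0
Move 2: W@(1,1) -> caps B=0 W=0
Move 3: B@(1,0) -> caps B=0 W=0
Move 4: W@(2,0) -> caps B=0 W=0
Move 5: B@(2,3) -> caps B=0 W=0
Move 6: W@(0,3) -> caps B=0 W=0
Move 7: B@(2,2) -> caps B=0 W=0
Move 8: W@(3,3) -> caps B=0 W=0
Move 9: B@(3,0) -> caps B=0 W=0
Move 10: W@(2,1) -> caps B=0 W=0
Move 11: B@(0,0) -> caps B=0 W=0
Move 12: W@(3,1) -> caps B=0 W=1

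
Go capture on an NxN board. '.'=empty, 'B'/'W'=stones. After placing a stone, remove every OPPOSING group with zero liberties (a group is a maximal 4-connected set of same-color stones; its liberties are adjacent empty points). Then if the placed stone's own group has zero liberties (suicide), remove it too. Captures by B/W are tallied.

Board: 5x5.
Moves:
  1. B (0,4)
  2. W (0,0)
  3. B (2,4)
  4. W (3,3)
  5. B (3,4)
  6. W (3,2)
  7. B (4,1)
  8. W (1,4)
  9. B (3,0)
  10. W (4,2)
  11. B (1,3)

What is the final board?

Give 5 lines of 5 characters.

Answer: W...B
...B.
....B
B.WWB
.BW..

Derivation:
Move 1: B@(0,4) -> caps B=0 W=0
Move 2: W@(0,0) -> caps B=0 W=0
Move 3: B@(2,4) -> caps B=0 W=0
Move 4: W@(3,3) -> caps B=0 W=0
Move 5: B@(3,4) -> caps B=0 W=0
Move 6: W@(3,2) -> caps B=0 W=0
Move 7: B@(4,1) -> caps B=0 W=0
Move 8: W@(1,4) -> caps B=0 W=0
Move 9: B@(3,0) -> caps B=0 W=0
Move 10: W@(4,2) -> caps B=0 W=0
Move 11: B@(1,3) -> caps B=1 W=0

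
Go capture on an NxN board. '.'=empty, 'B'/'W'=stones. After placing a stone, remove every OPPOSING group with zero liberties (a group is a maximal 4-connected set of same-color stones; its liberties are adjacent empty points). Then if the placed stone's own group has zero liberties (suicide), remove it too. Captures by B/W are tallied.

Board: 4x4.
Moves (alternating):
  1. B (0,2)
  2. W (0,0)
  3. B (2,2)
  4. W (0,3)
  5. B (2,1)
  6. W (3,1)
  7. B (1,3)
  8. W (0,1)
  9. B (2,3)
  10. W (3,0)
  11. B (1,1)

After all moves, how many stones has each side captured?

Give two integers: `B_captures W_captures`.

Answer: 1 0

Derivation:
Move 1: B@(0,2) -> caps B=0 W=0
Move 2: W@(0,0) -> caps B=0 W=0
Move 3: B@(2,2) -> caps B=0 W=0
Move 4: W@(0,3) -> caps B=0 W=0
Move 5: B@(2,1) -> caps B=0 W=0
Move 6: W@(3,1) -> caps B=0 W=0
Move 7: B@(1,3) -> caps B=1 W=0
Move 8: W@(0,1) -> caps B=1 W=0
Move 9: B@(2,3) -> caps B=1 W=0
Move 10: W@(3,0) -> caps B=1 W=0
Move 11: B@(1,1) -> caps B=1 W=0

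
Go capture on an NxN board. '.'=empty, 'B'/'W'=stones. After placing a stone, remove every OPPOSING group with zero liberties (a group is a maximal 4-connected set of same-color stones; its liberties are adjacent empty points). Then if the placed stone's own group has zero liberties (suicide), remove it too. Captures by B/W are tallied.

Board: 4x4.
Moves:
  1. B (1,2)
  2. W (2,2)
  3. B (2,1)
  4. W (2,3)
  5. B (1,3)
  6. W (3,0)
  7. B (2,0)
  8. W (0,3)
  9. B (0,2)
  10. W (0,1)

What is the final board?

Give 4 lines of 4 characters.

Answer: .WB.
..BB
BBWW
W...

Derivation:
Move 1: B@(1,2) -> caps B=0 W=0
Move 2: W@(2,2) -> caps B=0 W=0
Move 3: B@(2,1) -> caps B=0 W=0
Move 4: W@(2,3) -> caps B=0 W=0
Move 5: B@(1,3) -> caps B=0 W=0
Move 6: W@(3,0) -> caps B=0 W=0
Move 7: B@(2,0) -> caps B=0 W=0
Move 8: W@(0,3) -> caps B=0 W=0
Move 9: B@(0,2) -> caps B=1 W=0
Move 10: W@(0,1) -> caps B=1 W=0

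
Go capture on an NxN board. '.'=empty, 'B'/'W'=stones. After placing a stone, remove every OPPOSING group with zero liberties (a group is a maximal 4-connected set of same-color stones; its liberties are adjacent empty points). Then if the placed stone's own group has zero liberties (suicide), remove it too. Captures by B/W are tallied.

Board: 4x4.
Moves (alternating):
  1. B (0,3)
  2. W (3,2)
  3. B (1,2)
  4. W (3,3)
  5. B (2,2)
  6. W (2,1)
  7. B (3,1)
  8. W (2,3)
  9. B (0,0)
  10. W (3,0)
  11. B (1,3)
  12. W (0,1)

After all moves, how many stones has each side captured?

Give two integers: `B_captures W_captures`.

Move 1: B@(0,3) -> caps B=0 W=0
Move 2: W@(3,2) -> caps B=0 W=0
Move 3: B@(1,2) -> caps B=0 W=0
Move 4: W@(3,3) -> caps B=0 W=0
Move 5: B@(2,2) -> caps B=0 W=0
Move 6: W@(2,1) -> caps B=0 W=0
Move 7: B@(3,1) -> caps B=0 W=0
Move 8: W@(2,3) -> caps B=0 W=0
Move 9: B@(0,0) -> caps B=0 W=0
Move 10: W@(3,0) -> caps B=0 W=1
Move 11: B@(1,3) -> caps B=0 W=1
Move 12: W@(0,1) -> caps B=0 W=1

Answer: 0 1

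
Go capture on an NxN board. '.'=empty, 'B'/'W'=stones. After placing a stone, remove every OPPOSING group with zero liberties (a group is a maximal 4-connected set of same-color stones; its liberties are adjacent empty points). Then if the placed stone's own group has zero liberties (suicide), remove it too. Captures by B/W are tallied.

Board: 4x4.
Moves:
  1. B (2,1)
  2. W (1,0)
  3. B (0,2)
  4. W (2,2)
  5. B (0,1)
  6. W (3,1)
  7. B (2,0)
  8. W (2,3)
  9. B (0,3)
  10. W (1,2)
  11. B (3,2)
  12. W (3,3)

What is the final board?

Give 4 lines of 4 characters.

Move 1: B@(2,1) -> caps B=0 W=0
Move 2: W@(1,0) -> caps B=0 W=0
Move 3: B@(0,2) -> caps B=0 W=0
Move 4: W@(2,2) -> caps B=0 W=0
Move 5: B@(0,1) -> caps B=0 W=0
Move 6: W@(3,1) -> caps B=0 W=0
Move 7: B@(2,0) -> caps B=0 W=0
Move 8: W@(2,3) -> caps B=0 W=0
Move 9: B@(0,3) -> caps B=0 W=0
Move 10: W@(1,2) -> caps B=0 W=0
Move 11: B@(3,2) -> caps B=0 W=0
Move 12: W@(3,3) -> caps B=0 W=1

Answer: .BBB
W.W.
BBWW
.W.W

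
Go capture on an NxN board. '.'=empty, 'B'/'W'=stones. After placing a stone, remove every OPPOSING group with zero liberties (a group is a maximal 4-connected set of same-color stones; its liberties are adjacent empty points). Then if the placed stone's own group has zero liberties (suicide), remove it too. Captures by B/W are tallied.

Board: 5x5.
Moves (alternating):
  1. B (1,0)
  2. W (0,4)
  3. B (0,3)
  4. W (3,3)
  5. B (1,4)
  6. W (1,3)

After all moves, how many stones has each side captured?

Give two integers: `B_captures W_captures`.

Move 1: B@(1,0) -> caps B=0 W=0
Move 2: W@(0,4) -> caps B=0 W=0
Move 3: B@(0,3) -> caps B=0 W=0
Move 4: W@(3,3) -> caps B=0 W=0
Move 5: B@(1,4) -> caps B=1 W=0
Move 6: W@(1,3) -> caps B=1 W=0

Answer: 1 0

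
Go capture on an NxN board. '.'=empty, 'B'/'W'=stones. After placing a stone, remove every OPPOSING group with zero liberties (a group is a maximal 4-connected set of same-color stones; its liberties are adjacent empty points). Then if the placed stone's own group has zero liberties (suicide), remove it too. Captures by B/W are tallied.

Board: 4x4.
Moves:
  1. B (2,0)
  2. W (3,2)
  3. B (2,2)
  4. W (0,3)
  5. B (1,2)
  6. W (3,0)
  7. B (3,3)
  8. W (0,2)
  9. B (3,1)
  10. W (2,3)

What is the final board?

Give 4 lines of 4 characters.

Move 1: B@(2,0) -> caps B=0 W=0
Move 2: W@(3,2) -> caps B=0 W=0
Move 3: B@(2,2) -> caps B=0 W=0
Move 4: W@(0,3) -> caps B=0 W=0
Move 5: B@(1,2) -> caps B=0 W=0
Move 6: W@(3,0) -> caps B=0 W=0
Move 7: B@(3,3) -> caps B=0 W=0
Move 8: W@(0,2) -> caps B=0 W=0
Move 9: B@(3,1) -> caps B=2 W=0
Move 10: W@(2,3) -> caps B=2 W=0

Answer: ..WW
..B.
B.BW
.B.B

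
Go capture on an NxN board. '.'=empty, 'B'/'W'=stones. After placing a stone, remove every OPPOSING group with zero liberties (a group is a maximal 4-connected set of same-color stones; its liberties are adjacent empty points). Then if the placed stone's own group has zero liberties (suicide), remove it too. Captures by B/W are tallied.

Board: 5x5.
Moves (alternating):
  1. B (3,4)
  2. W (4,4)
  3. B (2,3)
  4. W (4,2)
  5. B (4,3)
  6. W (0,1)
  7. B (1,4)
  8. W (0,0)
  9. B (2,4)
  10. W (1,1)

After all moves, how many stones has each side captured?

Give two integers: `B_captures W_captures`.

Move 1: B@(3,4) -> caps B=0 W=0
Move 2: W@(4,4) -> caps B=0 W=0
Move 3: B@(2,3) -> caps B=0 W=0
Move 4: W@(4,2) -> caps B=0 W=0
Move 5: B@(4,3) -> caps B=1 W=0
Move 6: W@(0,1) -> caps B=1 W=0
Move 7: B@(1,4) -> caps B=1 W=0
Move 8: W@(0,0) -> caps B=1 W=0
Move 9: B@(2,4) -> caps B=1 W=0
Move 10: W@(1,1) -> caps B=1 W=0

Answer: 1 0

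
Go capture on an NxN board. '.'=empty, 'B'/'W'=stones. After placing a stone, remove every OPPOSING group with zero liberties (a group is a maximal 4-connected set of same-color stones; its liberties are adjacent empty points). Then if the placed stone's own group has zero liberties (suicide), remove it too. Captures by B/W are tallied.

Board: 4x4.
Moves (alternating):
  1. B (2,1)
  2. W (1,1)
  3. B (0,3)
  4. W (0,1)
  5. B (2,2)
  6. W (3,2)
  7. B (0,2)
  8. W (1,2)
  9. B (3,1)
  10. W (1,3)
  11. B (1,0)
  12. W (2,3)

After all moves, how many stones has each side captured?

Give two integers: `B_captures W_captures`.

Move 1: B@(2,1) -> caps B=0 W=0
Move 2: W@(1,1) -> caps B=0 W=0
Move 3: B@(0,3) -> caps B=0 W=0
Move 4: W@(0,1) -> caps B=0 W=0
Move 5: B@(2,2) -> caps B=0 W=0
Move 6: W@(3,2) -> caps B=0 W=0
Move 7: B@(0,2) -> caps B=0 W=0
Move 8: W@(1,2) -> caps B=0 W=0
Move 9: B@(3,1) -> caps B=0 W=0
Move 10: W@(1,3) -> caps B=0 W=2
Move 11: B@(1,0) -> caps B=0 W=2
Move 12: W@(2,3) -> caps B=0 W=2

Answer: 0 2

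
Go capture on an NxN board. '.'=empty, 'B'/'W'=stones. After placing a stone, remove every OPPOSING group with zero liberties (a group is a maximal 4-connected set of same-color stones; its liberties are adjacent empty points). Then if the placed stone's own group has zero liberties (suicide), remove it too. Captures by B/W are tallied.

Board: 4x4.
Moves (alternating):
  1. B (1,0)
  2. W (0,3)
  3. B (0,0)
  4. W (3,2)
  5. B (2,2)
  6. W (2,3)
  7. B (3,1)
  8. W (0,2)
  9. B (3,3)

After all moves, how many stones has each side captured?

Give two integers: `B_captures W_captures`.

Move 1: B@(1,0) -> caps B=0 W=0
Move 2: W@(0,3) -> caps B=0 W=0
Move 3: B@(0,0) -> caps B=0 W=0
Move 4: W@(3,2) -> caps B=0 W=0
Move 5: B@(2,2) -> caps B=0 W=0
Move 6: W@(2,3) -> caps B=0 W=0
Move 7: B@(3,1) -> caps B=0 W=0
Move 8: W@(0,2) -> caps B=0 W=0
Move 9: B@(3,3) -> caps B=1 W=0

Answer: 1 0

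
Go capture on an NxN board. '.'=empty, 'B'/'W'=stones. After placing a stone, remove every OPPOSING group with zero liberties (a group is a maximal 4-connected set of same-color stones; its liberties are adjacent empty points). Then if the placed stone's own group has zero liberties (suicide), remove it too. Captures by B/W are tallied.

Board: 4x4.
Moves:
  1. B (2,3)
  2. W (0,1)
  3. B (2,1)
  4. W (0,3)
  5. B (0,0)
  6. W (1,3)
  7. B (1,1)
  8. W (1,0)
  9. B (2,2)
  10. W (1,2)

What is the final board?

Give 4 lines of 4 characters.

Move 1: B@(2,3) -> caps B=0 W=0
Move 2: W@(0,1) -> caps B=0 W=0
Move 3: B@(2,1) -> caps B=0 W=0
Move 4: W@(0,3) -> caps B=0 W=0
Move 5: B@(0,0) -> caps B=0 W=0
Move 6: W@(1,3) -> caps B=0 W=0
Move 7: B@(1,1) -> caps B=0 W=0
Move 8: W@(1,0) -> caps B=0 W=1
Move 9: B@(2,2) -> caps B=0 W=1
Move 10: W@(1,2) -> caps B=0 W=1

Answer: .W.W
WBWW
.BBB
....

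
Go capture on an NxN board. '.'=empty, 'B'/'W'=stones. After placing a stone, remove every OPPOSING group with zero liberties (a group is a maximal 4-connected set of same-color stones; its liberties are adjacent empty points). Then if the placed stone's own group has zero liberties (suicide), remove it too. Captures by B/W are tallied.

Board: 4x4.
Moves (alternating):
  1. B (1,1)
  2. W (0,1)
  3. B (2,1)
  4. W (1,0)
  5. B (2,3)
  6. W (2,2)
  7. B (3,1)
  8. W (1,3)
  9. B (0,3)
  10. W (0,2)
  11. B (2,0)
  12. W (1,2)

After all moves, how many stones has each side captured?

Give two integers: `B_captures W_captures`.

Move 1: B@(1,1) -> caps B=0 W=0
Move 2: W@(0,1) -> caps B=0 W=0
Move 3: B@(2,1) -> caps B=0 W=0
Move 4: W@(1,0) -> caps B=0 W=0
Move 5: B@(2,3) -> caps B=0 W=0
Move 6: W@(2,2) -> caps B=0 W=0
Move 7: B@(3,1) -> caps B=0 W=0
Move 8: W@(1,3) -> caps B=0 W=0
Move 9: B@(0,3) -> caps B=0 W=0
Move 10: W@(0,2) -> caps B=0 W=1
Move 11: B@(2,0) -> caps B=0 W=1
Move 12: W@(1,2) -> caps B=0 W=1

Answer: 0 1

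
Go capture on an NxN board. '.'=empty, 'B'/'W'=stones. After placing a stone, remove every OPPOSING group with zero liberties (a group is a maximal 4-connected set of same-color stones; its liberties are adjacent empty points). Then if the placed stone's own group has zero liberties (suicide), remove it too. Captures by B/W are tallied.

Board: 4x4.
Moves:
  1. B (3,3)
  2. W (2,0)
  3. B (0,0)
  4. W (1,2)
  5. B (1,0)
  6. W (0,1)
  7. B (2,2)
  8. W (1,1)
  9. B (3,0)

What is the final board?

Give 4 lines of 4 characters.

Move 1: B@(3,3) -> caps B=0 W=0
Move 2: W@(2,0) -> caps B=0 W=0
Move 3: B@(0,0) -> caps B=0 W=0
Move 4: W@(1,2) -> caps B=0 W=0
Move 5: B@(1,0) -> caps B=0 W=0
Move 6: W@(0,1) -> caps B=0 W=0
Move 7: B@(2,2) -> caps B=0 W=0
Move 8: W@(1,1) -> caps B=0 W=2
Move 9: B@(3,0) -> caps B=0 W=2

Answer: .W..
.WW.
W.B.
B..B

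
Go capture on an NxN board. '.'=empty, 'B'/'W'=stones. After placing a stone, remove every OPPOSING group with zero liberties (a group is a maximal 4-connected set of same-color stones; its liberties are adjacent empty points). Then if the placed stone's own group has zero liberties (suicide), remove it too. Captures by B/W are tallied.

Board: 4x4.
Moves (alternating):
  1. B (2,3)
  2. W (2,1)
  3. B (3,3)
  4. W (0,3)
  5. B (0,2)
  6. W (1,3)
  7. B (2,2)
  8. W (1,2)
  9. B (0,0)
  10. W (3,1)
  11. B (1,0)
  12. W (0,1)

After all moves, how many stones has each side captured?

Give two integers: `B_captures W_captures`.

Answer: 0 1

Derivation:
Move 1: B@(2,3) -> caps B=0 W=0
Move 2: W@(2,1) -> caps B=0 W=0
Move 3: B@(3,3) -> caps B=0 W=0
Move 4: W@(0,3) -> caps B=0 W=0
Move 5: B@(0,2) -> caps B=0 W=0
Move 6: W@(1,3) -> caps B=0 W=0
Move 7: B@(2,2) -> caps B=0 W=0
Move 8: W@(1,2) -> caps B=0 W=0
Move 9: B@(0,0) -> caps B=0 W=0
Move 10: W@(3,1) -> caps B=0 W=0
Move 11: B@(1,0) -> caps B=0 W=0
Move 12: W@(0,1) -> caps B=0 W=1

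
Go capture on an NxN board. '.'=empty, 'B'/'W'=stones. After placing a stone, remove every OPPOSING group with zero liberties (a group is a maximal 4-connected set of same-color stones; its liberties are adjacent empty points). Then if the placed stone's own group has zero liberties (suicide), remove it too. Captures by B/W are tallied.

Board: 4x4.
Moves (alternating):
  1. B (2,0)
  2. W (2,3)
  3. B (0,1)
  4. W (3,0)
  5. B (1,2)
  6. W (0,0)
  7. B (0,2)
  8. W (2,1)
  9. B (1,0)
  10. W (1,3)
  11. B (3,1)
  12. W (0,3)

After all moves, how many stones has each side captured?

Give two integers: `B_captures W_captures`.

Answer: 2 0

Derivation:
Move 1: B@(2,0) -> caps B=0 W=0
Move 2: W@(2,3) -> caps B=0 W=0
Move 3: B@(0,1) -> caps B=0 W=0
Move 4: W@(3,0) -> caps B=0 W=0
Move 5: B@(1,2) -> caps B=0 W=0
Move 6: W@(0,0) -> caps B=0 W=0
Move 7: B@(0,2) -> caps B=0 W=0
Move 8: W@(2,1) -> caps B=0 W=0
Move 9: B@(1,0) -> caps B=1 W=0
Move 10: W@(1,3) -> caps B=1 W=0
Move 11: B@(3,1) -> caps B=2 W=0
Move 12: W@(0,3) -> caps B=2 W=0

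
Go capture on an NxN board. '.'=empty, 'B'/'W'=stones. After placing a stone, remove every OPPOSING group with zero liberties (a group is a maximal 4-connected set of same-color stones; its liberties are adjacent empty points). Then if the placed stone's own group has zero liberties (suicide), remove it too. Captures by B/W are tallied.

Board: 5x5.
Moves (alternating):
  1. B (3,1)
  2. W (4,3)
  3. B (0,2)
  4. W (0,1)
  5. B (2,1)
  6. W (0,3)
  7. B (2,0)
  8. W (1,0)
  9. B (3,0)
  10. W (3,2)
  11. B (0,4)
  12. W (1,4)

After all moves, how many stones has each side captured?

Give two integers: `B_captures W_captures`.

Move 1: B@(3,1) -> caps B=0 W=0
Move 2: W@(4,3) -> caps B=0 W=0
Move 3: B@(0,2) -> caps B=0 W=0
Move 4: W@(0,1) -> caps B=0 W=0
Move 5: B@(2,1) -> caps B=0 W=0
Move 6: W@(0,3) -> caps B=0 W=0
Move 7: B@(2,0) -> caps B=0 W=0
Move 8: W@(1,0) -> caps B=0 W=0
Move 9: B@(3,0) -> caps B=0 W=0
Move 10: W@(3,2) -> caps B=0 W=0
Move 11: B@(0,4) -> caps B=0 W=0
Move 12: W@(1,4) -> caps B=0 W=1

Answer: 0 1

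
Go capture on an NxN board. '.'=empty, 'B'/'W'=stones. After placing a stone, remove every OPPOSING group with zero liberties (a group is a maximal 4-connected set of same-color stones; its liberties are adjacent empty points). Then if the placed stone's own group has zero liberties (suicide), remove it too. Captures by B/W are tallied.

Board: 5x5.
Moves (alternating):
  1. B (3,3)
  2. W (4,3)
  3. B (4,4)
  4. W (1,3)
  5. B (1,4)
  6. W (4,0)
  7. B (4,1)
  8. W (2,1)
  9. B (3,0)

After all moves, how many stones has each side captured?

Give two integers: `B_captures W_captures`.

Move 1: B@(3,3) -> caps B=0 W=0
Move 2: W@(4,3) -> caps B=0 W=0
Move 3: B@(4,4) -> caps B=0 W=0
Move 4: W@(1,3) -> caps B=0 W=0
Move 5: B@(1,4) -> caps B=0 W=0
Move 6: W@(4,0) -> caps B=0 W=0
Move 7: B@(4,1) -> caps B=0 W=0
Move 8: W@(2,1) -> caps B=0 W=0
Move 9: B@(3,0) -> caps B=1 W=0

Answer: 1 0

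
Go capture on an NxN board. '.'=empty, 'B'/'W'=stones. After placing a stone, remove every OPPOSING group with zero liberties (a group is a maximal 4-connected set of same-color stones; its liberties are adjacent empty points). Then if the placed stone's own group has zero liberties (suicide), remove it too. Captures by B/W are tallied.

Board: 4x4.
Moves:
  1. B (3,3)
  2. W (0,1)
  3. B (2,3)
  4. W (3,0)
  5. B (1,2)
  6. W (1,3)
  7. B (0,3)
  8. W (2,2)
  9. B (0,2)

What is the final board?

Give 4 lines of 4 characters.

Answer: .WBB
..B.
..WB
W..B

Derivation:
Move 1: B@(3,3) -> caps B=0 W=0
Move 2: W@(0,1) -> caps B=0 W=0
Move 3: B@(2,3) -> caps B=0 W=0
Move 4: W@(3,0) -> caps B=0 W=0
Move 5: B@(1,2) -> caps B=0 W=0
Move 6: W@(1,3) -> caps B=0 W=0
Move 7: B@(0,3) -> caps B=1 W=0
Move 8: W@(2,2) -> caps B=1 W=0
Move 9: B@(0,2) -> caps B=1 W=0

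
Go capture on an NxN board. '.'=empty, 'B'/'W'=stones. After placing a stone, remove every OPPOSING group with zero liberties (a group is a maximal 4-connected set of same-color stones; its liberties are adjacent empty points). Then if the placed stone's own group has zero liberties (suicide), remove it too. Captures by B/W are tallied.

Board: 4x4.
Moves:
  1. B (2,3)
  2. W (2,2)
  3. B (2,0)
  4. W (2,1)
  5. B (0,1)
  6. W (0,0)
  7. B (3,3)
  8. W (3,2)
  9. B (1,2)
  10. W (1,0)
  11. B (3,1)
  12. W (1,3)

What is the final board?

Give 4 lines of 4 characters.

Move 1: B@(2,3) -> caps B=0 W=0
Move 2: W@(2,2) -> caps B=0 W=0
Move 3: B@(2,0) -> caps B=0 W=0
Move 4: W@(2,1) -> caps B=0 W=0
Move 5: B@(0,1) -> caps B=0 W=0
Move 6: W@(0,0) -> caps B=0 W=0
Move 7: B@(3,3) -> caps B=0 W=0
Move 8: W@(3,2) -> caps B=0 W=0
Move 9: B@(1,2) -> caps B=0 W=0
Move 10: W@(1,0) -> caps B=0 W=0
Move 11: B@(3,1) -> caps B=0 W=0
Move 12: W@(1,3) -> caps B=0 W=2

Answer: WB..
W.BW
BWW.
.BW.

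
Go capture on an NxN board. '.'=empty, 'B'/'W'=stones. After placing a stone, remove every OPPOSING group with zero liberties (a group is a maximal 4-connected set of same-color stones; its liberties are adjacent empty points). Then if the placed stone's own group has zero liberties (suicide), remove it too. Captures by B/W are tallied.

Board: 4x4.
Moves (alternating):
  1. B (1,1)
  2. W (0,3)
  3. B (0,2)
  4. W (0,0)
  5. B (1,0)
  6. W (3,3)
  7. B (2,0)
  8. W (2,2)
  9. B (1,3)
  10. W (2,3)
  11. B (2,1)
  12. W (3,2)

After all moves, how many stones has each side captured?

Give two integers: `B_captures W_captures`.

Move 1: B@(1,1) -> caps B=0 W=0
Move 2: W@(0,3) -> caps B=0 W=0
Move 3: B@(0,2) -> caps B=0 W=0
Move 4: W@(0,0) -> caps B=0 W=0
Move 5: B@(1,0) -> caps B=0 W=0
Move 6: W@(3,3) -> caps B=0 W=0
Move 7: B@(2,0) -> caps B=0 W=0
Move 8: W@(2,2) -> caps B=0 W=0
Move 9: B@(1,3) -> caps B=1 W=0
Move 10: W@(2,3) -> caps B=1 W=0
Move 11: B@(2,1) -> caps B=1 W=0
Move 12: W@(3,2) -> caps B=1 W=0

Answer: 1 0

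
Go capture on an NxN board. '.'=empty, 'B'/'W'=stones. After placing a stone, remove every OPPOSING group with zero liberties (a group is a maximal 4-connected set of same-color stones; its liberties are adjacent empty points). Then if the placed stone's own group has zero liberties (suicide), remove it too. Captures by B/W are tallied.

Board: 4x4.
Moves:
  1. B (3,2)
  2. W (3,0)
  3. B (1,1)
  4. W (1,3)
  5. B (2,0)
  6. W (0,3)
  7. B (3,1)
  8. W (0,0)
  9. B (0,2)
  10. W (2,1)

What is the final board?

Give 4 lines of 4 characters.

Move 1: B@(3,2) -> caps B=0 W=0
Move 2: W@(3,0) -> caps B=0 W=0
Move 3: B@(1,1) -> caps B=0 W=0
Move 4: W@(1,3) -> caps B=0 W=0
Move 5: B@(2,0) -> caps B=0 W=0
Move 6: W@(0,3) -> caps B=0 W=0
Move 7: B@(3,1) -> caps B=1 W=0
Move 8: W@(0,0) -> caps B=1 W=0
Move 9: B@(0,2) -> caps B=1 W=0
Move 10: W@(2,1) -> caps B=1 W=0

Answer: W.BW
.B.W
BW..
.BB.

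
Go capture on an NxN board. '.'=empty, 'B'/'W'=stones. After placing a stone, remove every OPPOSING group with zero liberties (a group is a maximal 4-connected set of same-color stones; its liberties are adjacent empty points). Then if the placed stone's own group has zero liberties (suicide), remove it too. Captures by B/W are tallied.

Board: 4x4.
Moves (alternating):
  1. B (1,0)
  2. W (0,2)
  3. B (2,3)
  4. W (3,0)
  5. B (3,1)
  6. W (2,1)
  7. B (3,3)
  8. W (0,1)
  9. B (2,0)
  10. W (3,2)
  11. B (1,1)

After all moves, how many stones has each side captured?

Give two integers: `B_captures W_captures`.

Answer: 1 0

Derivation:
Move 1: B@(1,0) -> caps B=0 W=0
Move 2: W@(0,2) -> caps B=0 W=0
Move 3: B@(2,3) -> caps B=0 W=0
Move 4: W@(3,0) -> caps B=0 W=0
Move 5: B@(3,1) -> caps B=0 W=0
Move 6: W@(2,1) -> caps B=0 W=0
Move 7: B@(3,3) -> caps B=0 W=0
Move 8: W@(0,1) -> caps B=0 W=0
Move 9: B@(2,0) -> caps B=1 W=0
Move 10: W@(3,2) -> caps B=1 W=0
Move 11: B@(1,1) -> caps B=1 W=0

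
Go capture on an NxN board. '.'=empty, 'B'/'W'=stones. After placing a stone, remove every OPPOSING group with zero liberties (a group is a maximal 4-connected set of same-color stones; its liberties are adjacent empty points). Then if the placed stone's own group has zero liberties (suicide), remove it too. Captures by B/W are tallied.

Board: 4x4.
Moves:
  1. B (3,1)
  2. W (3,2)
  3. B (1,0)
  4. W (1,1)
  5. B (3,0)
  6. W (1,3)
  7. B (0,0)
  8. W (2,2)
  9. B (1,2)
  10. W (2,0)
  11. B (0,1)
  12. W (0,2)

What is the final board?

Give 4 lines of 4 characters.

Answer: ..W.
.W.W
W.W.
BBW.

Derivation:
Move 1: B@(3,1) -> caps B=0 W=0
Move 2: W@(3,2) -> caps B=0 W=0
Move 3: B@(1,0) -> caps B=0 W=0
Move 4: W@(1,1) -> caps B=0 W=0
Move 5: B@(3,0) -> caps B=0 W=0
Move 6: W@(1,3) -> caps B=0 W=0
Move 7: B@(0,0) -> caps B=0 W=0
Move 8: W@(2,2) -> caps B=0 W=0
Move 9: B@(1,2) -> caps B=0 W=0
Move 10: W@(2,0) -> caps B=0 W=0
Move 11: B@(0,1) -> caps B=0 W=0
Move 12: W@(0,2) -> caps B=0 W=4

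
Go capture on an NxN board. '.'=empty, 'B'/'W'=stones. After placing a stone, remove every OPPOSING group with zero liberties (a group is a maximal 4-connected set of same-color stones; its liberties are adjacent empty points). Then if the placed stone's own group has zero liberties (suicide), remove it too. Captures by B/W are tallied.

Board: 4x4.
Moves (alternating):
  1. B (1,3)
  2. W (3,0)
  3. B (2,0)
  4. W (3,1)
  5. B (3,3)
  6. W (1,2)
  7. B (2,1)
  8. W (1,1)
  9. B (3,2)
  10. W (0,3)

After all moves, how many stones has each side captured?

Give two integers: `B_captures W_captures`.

Move 1: B@(1,3) -> caps B=0 W=0
Move 2: W@(3,0) -> caps B=0 W=0
Move 3: B@(2,0) -> caps B=0 W=0
Move 4: W@(3,1) -> caps B=0 W=0
Move 5: B@(3,3) -> caps B=0 W=0
Move 6: W@(1,2) -> caps B=0 W=0
Move 7: B@(2,1) -> caps B=0 W=0
Move 8: W@(1,1) -> caps B=0 W=0
Move 9: B@(3,2) -> caps B=2 W=0
Move 10: W@(0,3) -> caps B=2 W=0

Answer: 2 0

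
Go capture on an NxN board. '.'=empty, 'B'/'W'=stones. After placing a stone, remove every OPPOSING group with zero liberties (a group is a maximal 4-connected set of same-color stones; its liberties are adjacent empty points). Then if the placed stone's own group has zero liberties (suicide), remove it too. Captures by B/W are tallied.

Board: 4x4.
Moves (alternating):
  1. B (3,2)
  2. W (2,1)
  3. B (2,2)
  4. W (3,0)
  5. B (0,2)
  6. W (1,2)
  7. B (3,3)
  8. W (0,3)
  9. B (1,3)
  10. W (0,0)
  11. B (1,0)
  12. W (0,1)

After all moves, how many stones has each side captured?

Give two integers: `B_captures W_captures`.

Move 1: B@(3,2) -> caps B=0 W=0
Move 2: W@(2,1) -> caps B=0 W=0
Move 3: B@(2,2) -> caps B=0 W=0
Move 4: W@(3,0) -> caps B=0 W=0
Move 5: B@(0,2) -> caps B=0 W=0
Move 6: W@(1,2) -> caps B=0 W=0
Move 7: B@(3,3) -> caps B=0 W=0
Move 8: W@(0,3) -> caps B=0 W=0
Move 9: B@(1,3) -> caps B=1 W=0
Move 10: W@(0,0) -> caps B=1 W=0
Move 11: B@(1,0) -> caps B=1 W=0
Move 12: W@(0,1) -> caps B=1 W=0

Answer: 1 0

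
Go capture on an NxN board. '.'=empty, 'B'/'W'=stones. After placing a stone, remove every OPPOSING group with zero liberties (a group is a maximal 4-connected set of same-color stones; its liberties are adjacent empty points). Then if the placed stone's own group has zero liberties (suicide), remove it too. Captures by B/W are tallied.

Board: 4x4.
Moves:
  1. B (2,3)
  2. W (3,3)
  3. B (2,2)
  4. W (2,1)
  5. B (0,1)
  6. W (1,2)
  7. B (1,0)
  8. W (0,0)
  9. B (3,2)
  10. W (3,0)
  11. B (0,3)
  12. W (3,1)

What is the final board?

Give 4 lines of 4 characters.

Answer: .B.B
B.W.
.WBB
WWB.

Derivation:
Move 1: B@(2,3) -> caps B=0 W=0
Move 2: W@(3,3) -> caps B=0 W=0
Move 3: B@(2,2) -> caps B=0 W=0
Move 4: W@(2,1) -> caps B=0 W=0
Move 5: B@(0,1) -> caps B=0 W=0
Move 6: W@(1,2) -> caps B=0 W=0
Move 7: B@(1,0) -> caps B=0 W=0
Move 8: W@(0,0) -> caps B=0 W=0
Move 9: B@(3,2) -> caps B=1 W=0
Move 10: W@(3,0) -> caps B=1 W=0
Move 11: B@(0,3) -> caps B=1 W=0
Move 12: W@(3,1) -> caps B=1 W=0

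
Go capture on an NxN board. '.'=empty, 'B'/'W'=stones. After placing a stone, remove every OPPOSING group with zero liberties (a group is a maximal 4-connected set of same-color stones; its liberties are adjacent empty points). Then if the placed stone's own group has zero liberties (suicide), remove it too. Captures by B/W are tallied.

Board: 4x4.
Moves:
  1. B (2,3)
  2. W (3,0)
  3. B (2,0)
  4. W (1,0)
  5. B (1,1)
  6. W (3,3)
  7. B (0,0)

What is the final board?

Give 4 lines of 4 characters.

Answer: B...
.B..
B..B
W..W

Derivation:
Move 1: B@(2,3) -> caps B=0 W=0
Move 2: W@(3,0) -> caps B=0 W=0
Move 3: B@(2,0) -> caps B=0 W=0
Move 4: W@(1,0) -> caps B=0 W=0
Move 5: B@(1,1) -> caps B=0 W=0
Move 6: W@(3,3) -> caps B=0 W=0
Move 7: B@(0,0) -> caps B=1 W=0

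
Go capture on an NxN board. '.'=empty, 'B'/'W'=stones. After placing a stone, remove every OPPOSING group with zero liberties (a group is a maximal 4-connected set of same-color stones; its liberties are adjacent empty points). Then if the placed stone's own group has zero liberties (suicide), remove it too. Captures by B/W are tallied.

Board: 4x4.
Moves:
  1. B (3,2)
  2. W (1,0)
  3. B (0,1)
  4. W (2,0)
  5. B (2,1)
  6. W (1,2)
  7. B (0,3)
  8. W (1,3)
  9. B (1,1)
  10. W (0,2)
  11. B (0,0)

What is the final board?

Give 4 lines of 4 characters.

Answer: BBW.
WBWW
WB..
..B.

Derivation:
Move 1: B@(3,2) -> caps B=0 W=0
Move 2: W@(1,0) -> caps B=0 W=0
Move 3: B@(0,1) -> caps B=0 W=0
Move 4: W@(2,0) -> caps B=0 W=0
Move 5: B@(2,1) -> caps B=0 W=0
Move 6: W@(1,2) -> caps B=0 W=0
Move 7: B@(0,3) -> caps B=0 W=0
Move 8: W@(1,3) -> caps B=0 W=0
Move 9: B@(1,1) -> caps B=0 W=0
Move 10: W@(0,2) -> caps B=0 W=1
Move 11: B@(0,0) -> caps B=0 W=1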